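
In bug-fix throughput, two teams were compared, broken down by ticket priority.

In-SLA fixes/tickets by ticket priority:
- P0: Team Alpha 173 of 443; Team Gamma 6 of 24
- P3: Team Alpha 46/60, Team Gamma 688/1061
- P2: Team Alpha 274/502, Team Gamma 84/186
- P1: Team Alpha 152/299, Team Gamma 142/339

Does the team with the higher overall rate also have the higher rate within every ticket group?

P0: Team Alpha 173/443 = 39.1%, Team Gamma 6/24 = 25.0% → Team Alpha
P3: Team Alpha 46/60 = 76.7%, Team Gamma 688/1061 = 64.8% → Team Alpha
P2: Team Alpha 274/502 = 54.6%, Team Gamma 84/186 = 45.2% → Team Alpha
P1: Team Alpha 152/299 = 50.8%, Team Gamma 142/339 = 41.9% → Team Alpha
Overall: Team Alpha 645/1304 = 49.5%, Team Gamma 920/1610 = 57.1% → Team Gamma
Team Alpha wins each ticket group but Team Gamma wins overall — the comparison reverses. Team Alpha's tickets skew toward P0, which has a lower base rate.

No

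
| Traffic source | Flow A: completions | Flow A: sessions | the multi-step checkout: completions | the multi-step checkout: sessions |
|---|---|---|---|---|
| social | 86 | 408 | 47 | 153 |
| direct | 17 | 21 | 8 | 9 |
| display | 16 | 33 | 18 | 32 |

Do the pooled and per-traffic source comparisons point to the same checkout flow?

Yes

Social: Flow A 86/408 = 21.1%, the multi-step checkout 47/153 = 30.7% → the multi-step checkout
Direct: Flow A 17/21 = 81.0%, the multi-step checkout 8/9 = 88.9% → the multi-step checkout
Display: Flow A 16/33 = 48.5%, the multi-step checkout 18/32 = 56.2% → the multi-step checkout
Overall: Flow A 119/462 = 25.8%, the multi-step checkout 73/194 = 37.6% → the multi-step checkout
The multi-step checkout wins overall and in every traffic group — no reversal.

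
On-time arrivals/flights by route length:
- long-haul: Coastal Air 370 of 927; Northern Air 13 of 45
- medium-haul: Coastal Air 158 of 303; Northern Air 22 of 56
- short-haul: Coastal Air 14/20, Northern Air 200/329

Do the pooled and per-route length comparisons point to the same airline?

Long-haul: Coastal Air 370/927 = 39.9%, Northern Air 13/45 = 28.9% → Coastal Air
Medium-haul: Coastal Air 158/303 = 52.1%, Northern Air 22/56 = 39.3% → Coastal Air
Short-haul: Coastal Air 14/20 = 70.0%, Northern Air 200/329 = 60.8% → Coastal Air
Overall: Coastal Air 542/1250 = 43.4%, Northern Air 235/430 = 54.7% → Northern Air
Coastal Air wins each route group but Northern Air wins overall — the comparison reverses. Coastal Air's flights skew toward long-haul, which has a lower base rate.

No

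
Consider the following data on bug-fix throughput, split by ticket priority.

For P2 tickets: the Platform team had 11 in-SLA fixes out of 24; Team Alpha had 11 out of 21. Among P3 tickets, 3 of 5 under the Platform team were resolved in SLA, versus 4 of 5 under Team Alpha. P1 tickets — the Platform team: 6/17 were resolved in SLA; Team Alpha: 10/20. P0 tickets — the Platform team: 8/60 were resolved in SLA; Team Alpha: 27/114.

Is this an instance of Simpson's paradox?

No

P2: the Platform team 11/24 = 45.8%, Team Alpha 11/21 = 52.4% → Team Alpha
P3: the Platform team 3/5 = 60.0%, Team Alpha 4/5 = 80.0% → Team Alpha
P1: the Platform team 6/17 = 35.3%, Team Alpha 10/20 = 50.0% → Team Alpha
P0: the Platform team 8/60 = 13.3%, Team Alpha 27/114 = 23.7% → Team Alpha
Overall: the Platform team 28/106 = 26.4%, Team Alpha 52/160 = 32.5% → Team Alpha
Team Alpha wins overall and in every ticket group — no reversal.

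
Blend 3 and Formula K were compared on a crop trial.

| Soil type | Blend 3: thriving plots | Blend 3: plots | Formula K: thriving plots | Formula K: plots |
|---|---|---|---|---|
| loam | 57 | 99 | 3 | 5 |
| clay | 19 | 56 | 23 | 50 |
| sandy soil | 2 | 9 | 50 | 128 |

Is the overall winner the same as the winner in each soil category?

No

Loam: Blend 3 57/99 = 57.6%, Formula K 3/5 = 60.0% → Formula K
Clay: Blend 3 19/56 = 33.9%, Formula K 23/50 = 46.0% → Formula K
Sandy soil: Blend 3 2/9 = 22.2%, Formula K 50/128 = 39.1% → Formula K
Overall: Blend 3 78/164 = 47.6%, Formula K 76/183 = 41.5% → Blend 3
Formula K wins each soil group but Blend 3 wins overall — the comparison reverses. Formula K's plots skew toward sandy soil, which has a lower base rate.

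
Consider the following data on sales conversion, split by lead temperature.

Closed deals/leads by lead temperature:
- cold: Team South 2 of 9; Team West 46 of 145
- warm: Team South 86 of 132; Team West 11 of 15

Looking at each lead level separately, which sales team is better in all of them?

Cold: Team South 2/9 = 22.2%, Team West 46/145 = 31.7% → Team West
Warm: Team South 86/132 = 65.2%, Team West 11/15 = 73.3% → Team West
Team West has the higher rate in both groups.

Team West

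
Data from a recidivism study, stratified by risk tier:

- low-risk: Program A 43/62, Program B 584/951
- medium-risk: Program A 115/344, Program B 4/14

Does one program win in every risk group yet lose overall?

Yes

Low-risk: Program A 43/62 = 69.4%, Program B 584/951 = 61.4% → Program A
Medium-risk: Program A 115/344 = 33.4%, Program B 4/14 = 28.6% → Program A
Overall: Program A 158/406 = 38.9%, Program B 588/965 = 60.9% → Program B
Program A wins each risk group but Program B wins overall — the comparison reverses. Program A's participants skew toward medium-risk, which has a lower base rate.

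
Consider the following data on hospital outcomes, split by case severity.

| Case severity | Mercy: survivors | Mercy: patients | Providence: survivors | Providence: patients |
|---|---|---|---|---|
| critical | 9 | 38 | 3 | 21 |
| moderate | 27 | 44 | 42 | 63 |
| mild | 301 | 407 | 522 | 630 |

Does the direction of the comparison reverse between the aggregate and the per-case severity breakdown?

Critical: Mercy 9/38 = 23.7%, Providence 3/21 = 14.3% → Mercy
Moderate: Mercy 27/44 = 61.4%, Providence 42/63 = 66.7% → Providence
Mild: Mercy 301/407 = 74.0%, Providence 522/630 = 82.9% → Providence
Overall: Mercy 337/489 = 68.9%, Providence 567/714 = 79.4% → Providence
Neither sweeps: Mercy wins 1 of 3 groups, Providence wins 2. Providence wins overall but not every group — no Simpson reversal.

No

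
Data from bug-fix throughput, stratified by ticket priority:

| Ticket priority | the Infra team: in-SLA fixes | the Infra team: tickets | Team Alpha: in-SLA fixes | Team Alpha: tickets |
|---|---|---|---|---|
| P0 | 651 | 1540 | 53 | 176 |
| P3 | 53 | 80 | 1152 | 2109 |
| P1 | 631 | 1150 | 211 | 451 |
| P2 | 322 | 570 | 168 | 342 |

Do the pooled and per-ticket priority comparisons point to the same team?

No

P0: the Infra team 651/1540 = 42.3%, Team Alpha 53/176 = 30.1% → the Infra team
P3: the Infra team 53/80 = 66.2%, Team Alpha 1152/2109 = 54.6% → the Infra team
P1: the Infra team 631/1150 = 54.9%, Team Alpha 211/451 = 46.8% → the Infra team
P2: the Infra team 322/570 = 56.5%, Team Alpha 168/342 = 49.1% → the Infra team
Overall: the Infra team 1657/3340 = 49.6%, Team Alpha 1584/3078 = 51.5% → Team Alpha
The Infra team wins each ticket group but Team Alpha wins overall — the comparison reverses. The Infra team's tickets skew toward P0, which has a lower base rate.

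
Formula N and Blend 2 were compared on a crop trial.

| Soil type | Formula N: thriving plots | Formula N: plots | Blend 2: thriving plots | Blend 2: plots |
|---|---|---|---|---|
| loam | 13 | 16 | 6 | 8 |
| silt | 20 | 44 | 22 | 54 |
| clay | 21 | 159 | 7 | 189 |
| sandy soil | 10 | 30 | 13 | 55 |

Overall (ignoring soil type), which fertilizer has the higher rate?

Loam: Formula N 13/16 = 81.2%, Blend 2 6/8 = 75.0% → Formula N
Silt: Formula N 20/44 = 45.5%, Blend 2 22/54 = 40.7% → Formula N
Clay: Formula N 21/159 = 13.2%, Blend 2 7/189 = 3.7% → Formula N
Sandy soil: Formula N 10/30 = 33.3%, Blend 2 13/55 = 23.6% → Formula N
Overall: Formula N 64/249 = 25.7%, Blend 2 48/306 = 15.7% → Formula N

Formula N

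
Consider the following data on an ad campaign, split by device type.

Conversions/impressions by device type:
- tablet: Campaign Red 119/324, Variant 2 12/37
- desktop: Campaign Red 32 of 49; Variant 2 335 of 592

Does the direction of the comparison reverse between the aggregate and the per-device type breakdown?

Yes

Tablet: Campaign Red 119/324 = 36.7%, Variant 2 12/37 = 32.4% → Campaign Red
Desktop: Campaign Red 32/49 = 65.3%, Variant 2 335/592 = 56.6% → Campaign Red
Overall: Campaign Red 151/373 = 40.5%, Variant 2 347/629 = 55.2% → Variant 2
Campaign Red wins each device group but Variant 2 wins overall — the comparison reverses. Campaign Red's impressions skew toward tablet, which has a lower base rate.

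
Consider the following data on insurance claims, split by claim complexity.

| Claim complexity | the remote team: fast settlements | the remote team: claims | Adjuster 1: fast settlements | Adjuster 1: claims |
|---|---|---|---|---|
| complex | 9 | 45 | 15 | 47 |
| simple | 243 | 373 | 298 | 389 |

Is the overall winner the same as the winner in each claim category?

Complex: the remote team 9/45 = 20.0%, Adjuster 1 15/47 = 31.9% → Adjuster 1
Simple: the remote team 243/373 = 65.1%, Adjuster 1 298/389 = 76.6% → Adjuster 1
Overall: the remote team 252/418 = 60.3%, Adjuster 1 313/436 = 71.8% → Adjuster 1
Adjuster 1 wins overall and in every claim group — no reversal.

Yes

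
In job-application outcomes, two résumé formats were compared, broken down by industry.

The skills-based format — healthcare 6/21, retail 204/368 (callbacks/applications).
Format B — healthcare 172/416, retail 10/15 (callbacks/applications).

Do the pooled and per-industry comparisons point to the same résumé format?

Healthcare: the skills-based format 6/21 = 28.6%, Format B 172/416 = 41.3% → Format B
Retail: the skills-based format 204/368 = 55.4%, Format B 10/15 = 66.7% → Format B
Overall: the skills-based format 210/389 = 54.0%, Format B 182/431 = 42.2% → the skills-based format
Format B wins each industry group but the skills-based format wins overall — the comparison reverses. Format B's applications skew toward healthcare, which has a lower base rate.

No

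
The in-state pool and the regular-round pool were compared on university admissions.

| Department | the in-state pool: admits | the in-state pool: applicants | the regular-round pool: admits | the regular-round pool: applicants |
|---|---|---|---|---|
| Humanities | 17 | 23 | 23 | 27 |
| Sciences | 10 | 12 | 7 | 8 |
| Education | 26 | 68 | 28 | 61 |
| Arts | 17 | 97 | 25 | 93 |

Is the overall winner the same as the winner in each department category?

Yes

Humanities: the in-state pool 17/23 = 73.9%, the regular-round pool 23/27 = 85.2% → the regular-round pool
Sciences: the in-state pool 10/12 = 83.3%, the regular-round pool 7/8 = 87.5% → the regular-round pool
Education: the in-state pool 26/68 = 38.2%, the regular-round pool 28/61 = 45.9% → the regular-round pool
Arts: the in-state pool 17/97 = 17.5%, the regular-round pool 25/93 = 26.9% → the regular-round pool
Overall: the in-state pool 70/200 = 35.0%, the regular-round pool 83/189 = 43.9% → the regular-round pool
The regular-round pool wins overall and in every department group — no reversal.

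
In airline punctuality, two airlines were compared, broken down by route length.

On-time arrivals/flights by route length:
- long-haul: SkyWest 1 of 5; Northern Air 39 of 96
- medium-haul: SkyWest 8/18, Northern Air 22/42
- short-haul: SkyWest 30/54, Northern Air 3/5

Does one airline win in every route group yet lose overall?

Long-haul: SkyWest 1/5 = 20.0%, Northern Air 39/96 = 40.6% → Northern Air
Medium-haul: SkyWest 8/18 = 44.4%, Northern Air 22/42 = 52.4% → Northern Air
Short-haul: SkyWest 30/54 = 55.6%, Northern Air 3/5 = 60.0% → Northern Air
Overall: SkyWest 39/77 = 50.6%, Northern Air 64/143 = 44.8% → SkyWest
Northern Air wins each route group but SkyWest wins overall — the comparison reverses. Northern Air's flights skew toward long-haul, which has a lower base rate.

Yes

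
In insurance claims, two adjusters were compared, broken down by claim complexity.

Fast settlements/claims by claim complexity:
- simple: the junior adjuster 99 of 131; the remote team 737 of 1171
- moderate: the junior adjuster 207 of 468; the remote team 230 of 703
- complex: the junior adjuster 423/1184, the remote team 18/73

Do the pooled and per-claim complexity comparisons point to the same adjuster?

No

Simple: the junior adjuster 99/131 = 75.6%, the remote team 737/1171 = 62.9% → the junior adjuster
Moderate: the junior adjuster 207/468 = 44.2%, the remote team 230/703 = 32.7% → the junior adjuster
Complex: the junior adjuster 423/1184 = 35.7%, the remote team 18/73 = 24.7% → the junior adjuster
Overall: the junior adjuster 729/1783 = 40.9%, the remote team 985/1947 = 50.6% → the remote team
The junior adjuster wins each claim group but the remote team wins overall — the comparison reverses. The junior adjuster's claims skew toward complex, which has a lower base rate.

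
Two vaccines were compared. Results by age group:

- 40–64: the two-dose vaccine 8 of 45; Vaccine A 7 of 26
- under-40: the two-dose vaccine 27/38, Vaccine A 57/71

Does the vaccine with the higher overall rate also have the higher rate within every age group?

40–64: the two-dose vaccine 8/45 = 17.8%, Vaccine A 7/26 = 26.9% → Vaccine A
Under-40: the two-dose vaccine 27/38 = 71.1%, Vaccine A 57/71 = 80.3% → Vaccine A
Overall: the two-dose vaccine 35/83 = 42.2%, Vaccine A 64/97 = 66.0% → Vaccine A
Vaccine A wins overall and in every age group — no reversal.

Yes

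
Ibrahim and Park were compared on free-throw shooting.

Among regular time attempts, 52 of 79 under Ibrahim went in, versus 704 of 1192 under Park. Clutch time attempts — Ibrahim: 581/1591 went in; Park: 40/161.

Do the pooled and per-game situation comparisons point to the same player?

No

Regular time: Ibrahim 52/79 = 65.8%, Park 704/1192 = 59.1% → Ibrahim
Clutch time: Ibrahim 581/1591 = 36.5%, Park 40/161 = 24.8% → Ibrahim
Overall: Ibrahim 633/1670 = 37.9%, Park 744/1353 = 55.0% → Park
Ibrahim wins each game group but Park wins overall — the comparison reverses. Ibrahim's attempts skew toward clutch time, which has a lower base rate.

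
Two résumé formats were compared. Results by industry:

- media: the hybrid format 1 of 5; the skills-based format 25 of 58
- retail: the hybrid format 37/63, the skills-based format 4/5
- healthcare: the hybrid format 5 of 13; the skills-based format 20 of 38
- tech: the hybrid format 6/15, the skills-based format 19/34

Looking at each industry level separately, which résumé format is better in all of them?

Media: the hybrid format 1/5 = 20.0%, the skills-based format 25/58 = 43.1% → the skills-based format
Retail: the hybrid format 37/63 = 58.7%, the skills-based format 4/5 = 80.0% → the skills-based format
Healthcare: the hybrid format 5/13 = 38.5%, the skills-based format 20/38 = 52.6% → the skills-based format
Tech: the hybrid format 6/15 = 40.0%, the skills-based format 19/34 = 55.9% → the skills-based format
The skills-based format has the higher rate in all 4 groups.

the skills-based format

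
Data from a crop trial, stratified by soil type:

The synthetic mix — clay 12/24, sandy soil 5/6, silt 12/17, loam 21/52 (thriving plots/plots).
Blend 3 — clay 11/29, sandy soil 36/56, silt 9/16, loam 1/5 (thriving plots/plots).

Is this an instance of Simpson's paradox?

Clay: the synthetic mix 12/24 = 50.0%, Blend 3 11/29 = 37.9% → the synthetic mix
Sandy soil: the synthetic mix 5/6 = 83.3%, Blend 3 36/56 = 64.3% → the synthetic mix
Silt: the synthetic mix 12/17 = 70.6%, Blend 3 9/16 = 56.2% → the synthetic mix
Loam: the synthetic mix 21/52 = 40.4%, Blend 3 1/5 = 20.0% → the synthetic mix
Overall: the synthetic mix 50/99 = 50.5%, Blend 3 57/106 = 53.8% → Blend 3
The synthetic mix wins each soil group but Blend 3 wins overall — the comparison reverses. The synthetic mix's plots skew toward loam, which has a lower base rate.

Yes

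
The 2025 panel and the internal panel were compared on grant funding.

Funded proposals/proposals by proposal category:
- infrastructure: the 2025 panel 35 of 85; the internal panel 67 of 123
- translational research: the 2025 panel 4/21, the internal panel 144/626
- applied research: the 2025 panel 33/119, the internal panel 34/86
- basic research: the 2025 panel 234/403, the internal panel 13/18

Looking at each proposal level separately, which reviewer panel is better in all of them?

Infrastructure: the 2025 panel 35/85 = 41.2%, the internal panel 67/123 = 54.5% → the internal panel
Translational research: the 2025 panel 4/21 = 19.0%, the internal panel 144/626 = 23.0% → the internal panel
Applied research: the 2025 panel 33/119 = 27.7%, the internal panel 34/86 = 39.5% → the internal panel
Basic research: the 2025 panel 234/403 = 58.1%, the internal panel 13/18 = 72.2% → the internal panel
The internal panel has the higher rate in all 4 groups.

the internal panel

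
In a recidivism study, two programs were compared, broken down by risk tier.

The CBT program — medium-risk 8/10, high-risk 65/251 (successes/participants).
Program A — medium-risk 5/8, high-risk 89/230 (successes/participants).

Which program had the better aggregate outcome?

Medium-risk: the CBT program 8/10 = 80.0%, Program A 5/8 = 62.5% → the CBT program
High-risk: the CBT program 65/251 = 25.9%, Program A 89/230 = 38.7% → Program A
Overall: the CBT program 73/261 = 28.0%, Program A 94/238 = 39.5% → Program A
(Neither sweeps every risk group, but Program A has the higher pooled rate.)

Program A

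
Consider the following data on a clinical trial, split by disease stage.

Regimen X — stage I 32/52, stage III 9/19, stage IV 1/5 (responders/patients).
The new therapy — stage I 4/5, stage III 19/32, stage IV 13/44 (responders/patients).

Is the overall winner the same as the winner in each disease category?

No

Stage I: Regimen X 32/52 = 61.5%, the new therapy 4/5 = 80.0% → the new therapy
Stage III: Regimen X 9/19 = 47.4%, the new therapy 19/32 = 59.4% → the new therapy
Stage IV: Regimen X 1/5 = 20.0%, the new therapy 13/44 = 29.5% → the new therapy
Overall: Regimen X 42/76 = 55.3%, the new therapy 36/81 = 44.4% → Regimen X
The new therapy wins each disease group but Regimen X wins overall — the comparison reverses. The new therapy's patients skew toward stage IV, which has a lower base rate.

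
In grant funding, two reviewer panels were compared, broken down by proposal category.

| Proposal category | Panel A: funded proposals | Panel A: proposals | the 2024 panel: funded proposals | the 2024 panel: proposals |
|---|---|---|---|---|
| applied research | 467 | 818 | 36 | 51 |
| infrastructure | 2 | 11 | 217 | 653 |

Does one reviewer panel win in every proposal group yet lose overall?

Yes

Applied research: Panel A 467/818 = 57.1%, the 2024 panel 36/51 = 70.6% → the 2024 panel
Infrastructure: Panel A 2/11 = 18.2%, the 2024 panel 217/653 = 33.2% → the 2024 panel
Overall: Panel A 469/829 = 56.6%, the 2024 panel 253/704 = 35.9% → Panel A
The 2024 panel wins each proposal group but Panel A wins overall — the comparison reverses. The 2024 panel's proposals skew toward infrastructure, which has a lower base rate.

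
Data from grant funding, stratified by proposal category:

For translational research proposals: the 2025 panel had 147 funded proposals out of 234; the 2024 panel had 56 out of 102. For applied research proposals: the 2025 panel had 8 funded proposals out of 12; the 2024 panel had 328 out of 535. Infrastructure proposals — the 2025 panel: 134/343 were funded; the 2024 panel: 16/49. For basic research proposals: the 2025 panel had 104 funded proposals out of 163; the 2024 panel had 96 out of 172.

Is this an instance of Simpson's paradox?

Translational research: the 2025 panel 147/234 = 62.8%, the 2024 panel 56/102 = 54.9% → the 2025 panel
Applied research: the 2025 panel 8/12 = 66.7%, the 2024 panel 328/535 = 61.3% → the 2025 panel
Infrastructure: the 2025 panel 134/343 = 39.1%, the 2024 panel 16/49 = 32.7% → the 2025 panel
Basic research: the 2025 panel 104/163 = 63.8%, the 2024 panel 96/172 = 55.8% → the 2025 panel
Overall: the 2025 panel 393/752 = 52.3%, the 2024 panel 496/858 = 57.8% → the 2024 panel
The 2025 panel wins each proposal group but the 2024 panel wins overall — the comparison reverses. The 2025 panel's proposals skew toward infrastructure, which has a lower base rate.

Yes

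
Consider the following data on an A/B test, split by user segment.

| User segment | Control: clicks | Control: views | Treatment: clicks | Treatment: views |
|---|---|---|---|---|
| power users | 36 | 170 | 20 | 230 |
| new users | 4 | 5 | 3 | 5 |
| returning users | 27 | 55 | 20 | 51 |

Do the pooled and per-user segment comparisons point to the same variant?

Yes

Power users: Control 36/170 = 21.2%, Treatment 20/230 = 8.7% → Control
New users: Control 4/5 = 80.0%, Treatment 3/5 = 60.0% → Control
Returning users: Control 27/55 = 49.1%, Treatment 20/51 = 39.2% → Control
Overall: Control 67/230 = 29.1%, Treatment 43/286 = 15.0% → Control
Control wins overall and in every user group — no reversal.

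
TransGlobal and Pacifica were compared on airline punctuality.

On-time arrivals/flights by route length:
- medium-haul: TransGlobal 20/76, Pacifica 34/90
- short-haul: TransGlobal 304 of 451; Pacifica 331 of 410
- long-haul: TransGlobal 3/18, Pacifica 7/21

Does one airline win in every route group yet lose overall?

Medium-haul: TransGlobal 20/76 = 26.3%, Pacifica 34/90 = 37.8% → Pacifica
Short-haul: TransGlobal 304/451 = 67.4%, Pacifica 331/410 = 80.7% → Pacifica
Long-haul: TransGlobal 3/18 = 16.7%, Pacifica 7/21 = 33.3% → Pacifica
Overall: TransGlobal 327/545 = 60.0%, Pacifica 372/521 = 71.4% → Pacifica
Pacifica wins overall and in every route group — no reversal.

No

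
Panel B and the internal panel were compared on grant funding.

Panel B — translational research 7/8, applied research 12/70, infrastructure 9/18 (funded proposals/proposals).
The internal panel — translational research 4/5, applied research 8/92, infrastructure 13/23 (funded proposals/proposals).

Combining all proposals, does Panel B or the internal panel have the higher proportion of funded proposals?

Panel B

Translational research: Panel B 7/8 = 87.5%, the internal panel 4/5 = 80.0% → Panel B
Applied research: Panel B 12/70 = 17.1%, the internal panel 8/92 = 8.7% → Panel B
Infrastructure: Panel B 9/18 = 50.0%, the internal panel 13/23 = 56.5% → the internal panel
Overall: Panel B 28/96 = 29.2%, the internal panel 25/120 = 20.8% → Panel B
(Neither sweeps every proposal group, but Panel B has the higher pooled rate.)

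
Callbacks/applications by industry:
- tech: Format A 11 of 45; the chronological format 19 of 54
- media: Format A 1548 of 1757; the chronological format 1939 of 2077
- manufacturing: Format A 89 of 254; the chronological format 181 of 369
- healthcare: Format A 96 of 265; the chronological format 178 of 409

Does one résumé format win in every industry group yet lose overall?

No

Tech: Format A 11/45 = 24.4%, the chronological format 19/54 = 35.2% → the chronological format
Media: Format A 1548/1757 = 88.1%, the chronological format 1939/2077 = 93.4% → the chronological format
Manufacturing: Format A 89/254 = 35.0%, the chronological format 181/369 = 49.1% → the chronological format
Healthcare: Format A 96/265 = 36.2%, the chronological format 178/409 = 43.5% → the chronological format
Overall: Format A 1744/2321 = 75.1%, the chronological format 2317/2909 = 79.6% → the chronological format
The chronological format wins overall and in every industry group — no reversal.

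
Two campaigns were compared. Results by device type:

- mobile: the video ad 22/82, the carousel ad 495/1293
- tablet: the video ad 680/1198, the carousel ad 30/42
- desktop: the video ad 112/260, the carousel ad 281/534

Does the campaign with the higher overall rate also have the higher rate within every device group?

Mobile: the video ad 22/82 = 26.8%, the carousel ad 495/1293 = 38.3% → the carousel ad
Tablet: the video ad 680/1198 = 56.8%, the carousel ad 30/42 = 71.4% → the carousel ad
Desktop: the video ad 112/260 = 43.1%, the carousel ad 281/534 = 52.6% → the carousel ad
Overall: the video ad 814/1540 = 52.9%, the carousel ad 806/1869 = 43.1% → the video ad
The carousel ad wins each device group but the video ad wins overall — the comparison reverses. The carousel ad's impressions skew toward mobile, which has a lower base rate.

No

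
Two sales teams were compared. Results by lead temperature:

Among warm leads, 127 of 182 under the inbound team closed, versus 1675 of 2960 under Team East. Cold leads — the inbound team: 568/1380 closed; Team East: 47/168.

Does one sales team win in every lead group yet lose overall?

Warm: the inbound team 127/182 = 69.8%, Team East 1675/2960 = 56.6% → the inbound team
Cold: the inbound team 568/1380 = 41.2%, Team East 47/168 = 28.0% → the inbound team
Overall: the inbound team 695/1562 = 44.5%, Team East 1722/3128 = 55.1% → Team East
The inbound team wins each lead group but Team East wins overall — the comparison reverses. The inbound team's leads skew toward cold, which has a lower base rate.

Yes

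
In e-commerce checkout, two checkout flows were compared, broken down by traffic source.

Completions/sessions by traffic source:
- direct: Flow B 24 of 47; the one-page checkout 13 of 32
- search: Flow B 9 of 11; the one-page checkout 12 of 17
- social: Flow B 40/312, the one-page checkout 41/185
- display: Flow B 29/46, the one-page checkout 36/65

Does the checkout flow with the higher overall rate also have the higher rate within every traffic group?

Direct: Flow B 24/47 = 51.1%, the one-page checkout 13/32 = 40.6% → Flow B
Search: Flow B 9/11 = 81.8%, the one-page checkout 12/17 = 70.6% → Flow B
Social: Flow B 40/312 = 12.8%, the one-page checkout 41/185 = 22.2% → the one-page checkout
Display: Flow B 29/46 = 63.0%, the one-page checkout 36/65 = 55.4% → Flow B
Overall: Flow B 102/416 = 24.5%, the one-page checkout 102/299 = 34.1% → the one-page checkout
Neither sweeps: Flow B wins 3 of 4 groups, the one-page checkout wins 1. The one-page checkout wins overall but not every group — no Simpson reversal.

No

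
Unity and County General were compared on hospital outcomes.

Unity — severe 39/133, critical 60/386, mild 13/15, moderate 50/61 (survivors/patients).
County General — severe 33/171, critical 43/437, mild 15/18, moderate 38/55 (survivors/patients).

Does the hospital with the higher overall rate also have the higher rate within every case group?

Severe: Unity 39/133 = 29.3%, County General 33/171 = 19.3% → Unity
Critical: Unity 60/386 = 15.5%, County General 43/437 = 9.8% → Unity
Mild: Unity 13/15 = 86.7%, County General 15/18 = 83.3% → Unity
Moderate: Unity 50/61 = 82.0%, County General 38/55 = 69.1% → Unity
Overall: Unity 162/595 = 27.2%, County General 129/681 = 18.9% → Unity
Unity wins overall and in every case group — no reversal.

Yes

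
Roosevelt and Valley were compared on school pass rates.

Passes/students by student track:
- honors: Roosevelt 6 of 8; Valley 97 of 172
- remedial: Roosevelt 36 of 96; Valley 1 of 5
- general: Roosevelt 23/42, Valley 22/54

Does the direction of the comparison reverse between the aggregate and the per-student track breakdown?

Honors: Roosevelt 6/8 = 75.0%, Valley 97/172 = 56.4% → Roosevelt
Remedial: Roosevelt 36/96 = 37.5%, Valley 1/5 = 20.0% → Roosevelt
General: Roosevelt 23/42 = 54.8%, Valley 22/54 = 40.7% → Roosevelt
Overall: Roosevelt 65/146 = 44.5%, Valley 120/231 = 51.9% → Valley
Roosevelt wins each student group but Valley wins overall — the comparison reverses. Roosevelt's students skew toward remedial, which has a lower base rate.

Yes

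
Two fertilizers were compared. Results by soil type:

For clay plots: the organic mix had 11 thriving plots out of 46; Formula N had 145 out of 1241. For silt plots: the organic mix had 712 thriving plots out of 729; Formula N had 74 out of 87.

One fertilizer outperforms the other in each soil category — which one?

the organic mix

Clay: the organic mix 11/46 = 23.9%, Formula N 145/1241 = 11.7% → the organic mix
Silt: the organic mix 712/729 = 97.7%, Formula N 74/87 = 85.1% → the organic mix
The organic mix has the higher rate in both groups.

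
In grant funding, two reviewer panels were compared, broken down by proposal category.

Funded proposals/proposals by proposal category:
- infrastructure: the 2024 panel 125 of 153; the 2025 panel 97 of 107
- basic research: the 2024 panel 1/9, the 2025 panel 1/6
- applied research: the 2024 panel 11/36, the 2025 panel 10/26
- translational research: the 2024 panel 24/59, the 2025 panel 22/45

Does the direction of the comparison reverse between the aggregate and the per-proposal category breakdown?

No

Infrastructure: the 2024 panel 125/153 = 81.7%, the 2025 panel 97/107 = 90.7% → the 2025 panel
Basic research: the 2024 panel 1/9 = 11.1%, the 2025 panel 1/6 = 16.7% → the 2025 panel
Applied research: the 2024 panel 11/36 = 30.6%, the 2025 panel 10/26 = 38.5% → the 2025 panel
Translational research: the 2024 panel 24/59 = 40.7%, the 2025 panel 22/45 = 48.9% → the 2025 panel
Overall: the 2024 panel 161/257 = 62.6%, the 2025 panel 130/184 = 70.7% → the 2025 panel
The 2025 panel wins overall and in every proposal group — no reversal.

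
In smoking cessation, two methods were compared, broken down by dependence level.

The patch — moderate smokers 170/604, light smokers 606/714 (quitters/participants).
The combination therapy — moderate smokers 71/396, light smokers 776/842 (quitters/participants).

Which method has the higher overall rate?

the combination therapy

Moderate smokers: the patch 170/604 = 28.1%, the combination therapy 71/396 = 17.9% → the patch
Light smokers: the patch 606/714 = 84.9%, the combination therapy 776/842 = 92.2% → the combination therapy
Overall: the patch 776/1318 = 58.9%, the combination therapy 847/1238 = 68.4% → the combination therapy
(Neither sweeps every dependence group, but the combination therapy has the higher pooled rate.)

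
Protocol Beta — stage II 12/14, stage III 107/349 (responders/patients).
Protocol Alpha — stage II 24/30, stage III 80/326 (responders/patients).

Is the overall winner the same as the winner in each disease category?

Stage II: Protocol Beta 12/14 = 85.7%, Protocol Alpha 24/30 = 80.0% → Protocol Beta
Stage III: Protocol Beta 107/349 = 30.7%, Protocol Alpha 80/326 = 24.5% → Protocol Beta
Overall: Protocol Beta 119/363 = 32.8%, Protocol Alpha 104/356 = 29.2% → Protocol Beta
Protocol Beta wins overall and in every disease group — no reversal.

Yes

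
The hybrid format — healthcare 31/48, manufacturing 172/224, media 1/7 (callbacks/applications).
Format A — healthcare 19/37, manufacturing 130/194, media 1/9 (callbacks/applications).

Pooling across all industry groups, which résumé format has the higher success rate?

Healthcare: the hybrid format 31/48 = 64.6%, Format A 19/37 = 51.4% → the hybrid format
Manufacturing: the hybrid format 172/224 = 76.8%, Format A 130/194 = 67.0% → the hybrid format
Media: the hybrid format 1/7 = 14.3%, Format A 1/9 = 11.1% → the hybrid format
Overall: the hybrid format 204/279 = 73.1%, Format A 150/240 = 62.5% → the hybrid format

the hybrid format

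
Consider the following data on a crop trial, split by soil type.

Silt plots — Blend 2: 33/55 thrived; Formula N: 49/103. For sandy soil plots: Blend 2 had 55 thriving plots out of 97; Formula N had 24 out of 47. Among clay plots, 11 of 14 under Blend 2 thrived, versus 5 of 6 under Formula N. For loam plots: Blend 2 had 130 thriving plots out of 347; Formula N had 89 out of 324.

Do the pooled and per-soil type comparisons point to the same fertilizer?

No

Silt: Blend 2 33/55 = 60.0%, Formula N 49/103 = 47.6% → Blend 2
Sandy soil: Blend 2 55/97 = 56.7%, Formula N 24/47 = 51.1% → Blend 2
Clay: Blend 2 11/14 = 78.6%, Formula N 5/6 = 83.3% → Formula N
Loam: Blend 2 130/347 = 37.5%, Formula N 89/324 = 27.5% → Blend 2
Overall: Blend 2 229/513 = 44.6%, Formula N 167/480 = 34.8% → Blend 2
Neither sweeps: Blend 2 wins 3 of 4 groups, Formula N wins 1. Blend 2 wins overall but not every group — no Simpson reversal.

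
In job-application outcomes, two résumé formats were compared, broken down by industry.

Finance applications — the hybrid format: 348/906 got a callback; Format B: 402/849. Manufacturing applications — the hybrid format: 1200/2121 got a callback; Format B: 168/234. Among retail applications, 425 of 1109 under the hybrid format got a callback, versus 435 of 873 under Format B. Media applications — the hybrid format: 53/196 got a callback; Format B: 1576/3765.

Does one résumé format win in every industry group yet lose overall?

Yes

Finance: the hybrid format 348/906 = 38.4%, Format B 402/849 = 47.3% → Format B
Manufacturing: the hybrid format 1200/2121 = 56.6%, Format B 168/234 = 71.8% → Format B
Retail: the hybrid format 425/1109 = 38.3%, Format B 435/873 = 49.8% → Format B
Media: the hybrid format 53/196 = 27.0%, Format B 1576/3765 = 41.9% → Format B
Overall: the hybrid format 2026/4332 = 46.8%, Format B 2581/5721 = 45.1% → the hybrid format
Format B wins each industry group but the hybrid format wins overall — the comparison reverses. Format B's applications skew toward media, which has a lower base rate.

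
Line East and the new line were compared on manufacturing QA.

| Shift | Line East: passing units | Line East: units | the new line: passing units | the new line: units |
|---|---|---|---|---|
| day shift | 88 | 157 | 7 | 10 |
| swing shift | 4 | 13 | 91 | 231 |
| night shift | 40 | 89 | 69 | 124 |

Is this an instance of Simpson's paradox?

Day shift: Line East 88/157 = 56.1%, the new line 7/10 = 70.0% → the new line
Swing shift: Line East 4/13 = 30.8%, the new line 91/231 = 39.4% → the new line
Night shift: Line East 40/89 = 44.9%, the new line 69/124 = 55.6% → the new line
Overall: Line East 132/259 = 51.0%, the new line 167/365 = 45.8% → Line East
The new line wins each shift group but Line East wins overall — the comparison reverses. The new line's units skew toward swing shift, which has a lower base rate.

Yes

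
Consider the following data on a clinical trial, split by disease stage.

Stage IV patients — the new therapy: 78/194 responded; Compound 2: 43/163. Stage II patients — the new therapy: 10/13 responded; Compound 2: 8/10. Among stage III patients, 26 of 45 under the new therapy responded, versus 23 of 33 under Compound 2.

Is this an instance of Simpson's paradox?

Stage IV: the new therapy 78/194 = 40.2%, Compound 2 43/163 = 26.4% → the new therapy
Stage II: the new therapy 10/13 = 76.9%, Compound 2 8/10 = 80.0% → Compound 2
Stage III: the new therapy 26/45 = 57.8%, Compound 2 23/33 = 69.7% → Compound 2
Overall: the new therapy 114/252 = 45.2%, Compound 2 74/206 = 35.9% → the new therapy
Neither sweeps: the new therapy wins 1 of 3 groups, Compound 2 wins 2. The new therapy wins overall but not every group — no Simpson reversal.

No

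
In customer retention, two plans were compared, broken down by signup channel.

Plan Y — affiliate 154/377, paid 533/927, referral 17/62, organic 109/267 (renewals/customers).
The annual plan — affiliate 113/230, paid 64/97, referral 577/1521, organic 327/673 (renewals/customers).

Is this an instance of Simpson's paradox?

Yes

Affiliate: Plan Y 154/377 = 40.8%, the annual plan 113/230 = 49.1% → the annual plan
Paid: Plan Y 533/927 = 57.5%, the annual plan 64/97 = 66.0% → the annual plan
Referral: Plan Y 17/62 = 27.4%, the annual plan 577/1521 = 37.9% → the annual plan
Organic: Plan Y 109/267 = 40.8%, the annual plan 327/673 = 48.6% → the annual plan
Overall: Plan Y 813/1633 = 49.8%, the annual plan 1081/2521 = 42.9% → Plan Y
The annual plan wins each signup group but Plan Y wins overall — the comparison reverses. The annual plan's customers skew toward referral, which has a lower base rate.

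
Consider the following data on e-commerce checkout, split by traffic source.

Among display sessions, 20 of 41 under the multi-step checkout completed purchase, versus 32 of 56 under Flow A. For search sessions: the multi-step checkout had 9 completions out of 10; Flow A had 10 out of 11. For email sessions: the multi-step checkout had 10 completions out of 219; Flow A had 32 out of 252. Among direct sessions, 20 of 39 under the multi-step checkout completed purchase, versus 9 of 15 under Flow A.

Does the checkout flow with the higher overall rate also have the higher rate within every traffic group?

Display: the multi-step checkout 20/41 = 48.8%, Flow A 32/56 = 57.1% → Flow A
Search: the multi-step checkout 9/10 = 90.0%, Flow A 10/11 = 90.9% → Flow A
Email: the multi-step checkout 10/219 = 4.6%, Flow A 32/252 = 12.7% → Flow A
Direct: the multi-step checkout 20/39 = 51.3%, Flow A 9/15 = 60.0% → Flow A
Overall: the multi-step checkout 59/309 = 19.1%, Flow A 83/334 = 24.9% → Flow A
Flow A wins overall and in every traffic group — no reversal.

Yes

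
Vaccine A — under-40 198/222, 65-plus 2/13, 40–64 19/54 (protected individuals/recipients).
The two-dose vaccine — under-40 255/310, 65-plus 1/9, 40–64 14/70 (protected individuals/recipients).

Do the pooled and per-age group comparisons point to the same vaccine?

Under-40: Vaccine A 198/222 = 89.2%, the two-dose vaccine 255/310 = 82.3% → Vaccine A
65-plus: Vaccine A 2/13 = 15.4%, the two-dose vaccine 1/9 = 11.1% → Vaccine A
40–64: Vaccine A 19/54 = 35.2%, the two-dose vaccine 14/70 = 20.0% → Vaccine A
Overall: Vaccine A 219/289 = 75.8%, the two-dose vaccine 270/389 = 69.4% → Vaccine A
Vaccine A wins overall and in every age group — no reversal.

Yes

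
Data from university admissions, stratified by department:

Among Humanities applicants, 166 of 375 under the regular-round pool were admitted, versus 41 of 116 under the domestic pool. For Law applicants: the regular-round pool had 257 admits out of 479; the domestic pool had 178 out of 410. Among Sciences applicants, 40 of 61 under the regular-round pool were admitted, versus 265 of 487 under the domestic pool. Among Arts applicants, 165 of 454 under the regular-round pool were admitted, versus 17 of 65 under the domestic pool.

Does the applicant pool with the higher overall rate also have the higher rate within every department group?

No

Humanities: the regular-round pool 166/375 = 44.3%, the domestic pool 41/116 = 35.3% → the regular-round pool
Law: the regular-round pool 257/479 = 53.7%, the domestic pool 178/410 = 43.4% → the regular-round pool
Sciences: the regular-round pool 40/61 = 65.6%, the domestic pool 265/487 = 54.4% → the regular-round pool
Arts: the regular-round pool 165/454 = 36.3%, the domestic pool 17/65 = 26.2% → the regular-round pool
Overall: the regular-round pool 628/1369 = 45.9%, the domestic pool 501/1078 = 46.5% → the domestic pool
The regular-round pool wins each department group but the domestic pool wins overall — the comparison reverses. The regular-round pool's applicants skew toward Arts, which has a lower base rate.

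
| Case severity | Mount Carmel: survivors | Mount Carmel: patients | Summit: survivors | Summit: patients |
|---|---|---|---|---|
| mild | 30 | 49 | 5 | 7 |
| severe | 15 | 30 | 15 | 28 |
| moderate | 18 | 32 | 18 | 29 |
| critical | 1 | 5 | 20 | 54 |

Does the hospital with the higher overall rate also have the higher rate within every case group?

No

Mild: Mount Carmel 30/49 = 61.2%, Summit 5/7 = 71.4% → Summit
Severe: Mount Carmel 15/30 = 50.0%, Summit 15/28 = 53.6% → Summit
Moderate: Mount Carmel 18/32 = 56.2%, Summit 18/29 = 62.1% → Summit
Critical: Mount Carmel 1/5 = 20.0%, Summit 20/54 = 37.0% → Summit
Overall: Mount Carmel 64/116 = 55.2%, Summit 58/118 = 49.2% → Mount Carmel
Summit wins each case group but Mount Carmel wins overall — the comparison reverses. Summit's patients skew toward critical, which has a lower base rate.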